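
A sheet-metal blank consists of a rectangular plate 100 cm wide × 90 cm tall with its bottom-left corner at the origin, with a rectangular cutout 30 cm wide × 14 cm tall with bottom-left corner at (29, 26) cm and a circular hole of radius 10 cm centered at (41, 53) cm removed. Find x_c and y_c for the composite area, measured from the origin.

x_c = 50.65 cm, y_c = 45.31 cm

plate: A = 100 × 90 = 9000.00, centroid at (50.00, 45.00).
hole 1: A = −(30 × 14) = -420.00, centroid at (44.00, 33.00).
hole 2: A = −π·10² = -314.16, centroid at (41.00, 53.00).
ΣA = 8265.84 cm²
ΣAx_c = (9000.00)(50.00) + (-420.00)(44.00) + (-314.16)(41.00) = 418639.47 cm³
ΣAy_c = (9000.00)(45.00) + (-420.00)(33.00) + (-314.16)(53.00) = 374489.56 cm³
x_c = 418639.47 / 8265.84 = 50.65 cm
y_c = 374489.56 / 8265.84 = 45.31 cm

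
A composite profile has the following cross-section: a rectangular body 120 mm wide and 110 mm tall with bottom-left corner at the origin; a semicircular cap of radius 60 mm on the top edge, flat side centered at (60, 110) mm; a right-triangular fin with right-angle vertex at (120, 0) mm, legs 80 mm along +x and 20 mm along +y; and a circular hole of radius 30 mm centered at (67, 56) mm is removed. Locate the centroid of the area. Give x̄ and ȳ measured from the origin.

Part | A | x̄ᵢ | ȳᵢ | A·x̄ᵢ | A·ȳᵢ
rectangular body | 13200.00 | 60.00 | 55.00 | 792000.00 | 726000.00
semicircular top | 5654.87 | 60.00 | 135.46 | 339292.01 | 766035.35
triangular fin | 800.00 | 146.67 | 6.67 | 117333.33 | 5333.33
hole | -2827.43 | 67.00 | 56.00 | -189438.04 | -158336.27
Σ | 16827.43 |  |  | 1059187.30 | 1339032.41
x̄ = 1059187.30 / 16827.43 = 62.94 mm
ȳ = 1339032.41 / 16827.43 = 79.57 mm

x̄ = 62.94 mm, ȳ = 79.57 mm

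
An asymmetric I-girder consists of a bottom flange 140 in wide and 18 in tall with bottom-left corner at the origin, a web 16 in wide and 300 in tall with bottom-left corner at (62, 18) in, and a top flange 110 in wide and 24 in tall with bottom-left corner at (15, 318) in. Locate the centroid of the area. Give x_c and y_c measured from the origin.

x_c = 70.00 in, y_c = 170.71 in

bottom flange: A = 140 × 18 = 2520.00, centroid at (70.00, 9.00).
web: A = 16 × 300 = 4800.00, centroid at (70.00, 168.00).
top flange: A = 110 × 24 = 2640.00, centroid at (70.00, 330.00).
ΣA = 9960.00 in²
ΣAx_c = (2520.00)(70.00) + (4800.00)(70.00) + (2640.00)(70.00) = 697200.00 in³
ΣAy_c = (2520.00)(9.00) + (4800.00)(168.00) + (2640.00)(330.00) = 1700280.00 in³
x_c = 697200.00 / 9960.00 = 70.00 in
y_c = 1700280.00 / 9960.00 = 170.71 in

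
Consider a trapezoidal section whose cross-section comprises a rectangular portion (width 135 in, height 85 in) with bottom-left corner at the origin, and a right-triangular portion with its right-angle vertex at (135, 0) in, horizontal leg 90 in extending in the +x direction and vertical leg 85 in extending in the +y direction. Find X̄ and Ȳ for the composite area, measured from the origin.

rectangular portion: A = 135 × 85 = 11475.00, centroid at (67.50, 42.50).
triangular portion: A = ½·90·85 = 3825.00, centroid at (165.00, 28.33).
ΣA = 15300.00 in², ΣAX̄ = 1405687.50 in³, ΣAȲ = 596062.50 in³.
X̄ = 1405687.50/15300.00 = 91.88 in; Ȳ = 596062.50/15300.00 = 38.96 in.

X̄ = 91.88 in, Ȳ = 38.96 in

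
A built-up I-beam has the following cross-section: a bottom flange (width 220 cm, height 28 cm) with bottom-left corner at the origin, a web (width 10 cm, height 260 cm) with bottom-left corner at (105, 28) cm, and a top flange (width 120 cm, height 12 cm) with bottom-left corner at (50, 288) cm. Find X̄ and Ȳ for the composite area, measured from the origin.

bottom flange: A = 220 × 28 = 6160.00, centroid at (110.00, 14.00).
web: A = 10 × 260 = 2600.00, centroid at (110.00, 158.00).
top flange: A = 120 × 12 = 1440.00, centroid at (110.00, 294.00).
ΣA = 10200.00 cm², ΣAX̄ = 1122000.00 cm³, ΣAȲ = 920400.00 cm³.
X̄ = 1122000.00/10200.00 = 110.00 cm; Ȳ = 920400.00/10200.00 = 90.24 cm.

X̄ = 110.00 cm, Ȳ = 90.24 cm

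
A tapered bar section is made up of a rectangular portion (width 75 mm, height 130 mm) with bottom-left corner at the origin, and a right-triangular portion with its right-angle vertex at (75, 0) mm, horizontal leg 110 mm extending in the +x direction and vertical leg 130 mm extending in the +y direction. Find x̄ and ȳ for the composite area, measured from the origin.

x̄ = 68.88 mm, ȳ = 55.83 mm

rectangular portion: A = 75 × 130 = 9750.00, centroid at (37.50, 65.00).
triangular portion: A = ½·110·130 = 7150.00, centroid at (111.67, 43.33).
ΣA = 16900.00 mm²
ΣAx̄ = (9750.00)(37.50) + (7150.00)(111.67) = 1164041.67 mm³
ΣAȳ = (9750.00)(65.00) + (7150.00)(43.33) = 943583.33 mm³
x̄ = 1164041.67 / 16900.00 = 68.88 mm
ȳ = 943583.33 / 16900.00 = 55.83 mm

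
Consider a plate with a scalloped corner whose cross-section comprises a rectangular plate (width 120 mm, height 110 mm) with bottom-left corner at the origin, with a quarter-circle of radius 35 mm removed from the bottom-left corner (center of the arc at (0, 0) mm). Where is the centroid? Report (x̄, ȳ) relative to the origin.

plate: A = 120 × 110 = 13200.00, centroid at (60.00, 55.00).
removed quarter-circle: A = −¼π·35² = -962.11, centroid at (14.85, 14.85).
ΣA = 12237.89 mm²
ΣAx̄ = (13200.00)(60.00) + (-962.11)(14.85) = 777708.33 mm³
ΣAȳ = (13200.00)(55.00) + (-962.11)(14.85) = 711708.33 mm³
x̄ = 777708.33 / 12237.89 = 63.55 mm
ȳ = 711708.33 / 12237.89 = 58.16 mm

x̄ = 63.55 mm, ȳ = 58.16 mm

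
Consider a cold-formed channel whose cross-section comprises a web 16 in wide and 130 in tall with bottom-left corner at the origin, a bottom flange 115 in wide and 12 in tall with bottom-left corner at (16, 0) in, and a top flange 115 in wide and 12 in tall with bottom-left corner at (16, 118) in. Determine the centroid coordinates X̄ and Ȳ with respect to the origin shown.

X̄ = 45.35 in, Ȳ = 65.00 in

Part | A | x̄ᵢ | ȳᵢ | A·x̄ᵢ | A·ȳᵢ
web | 2080.00 | 8.00 | 65.00 | 16640.00 | 135200.00
bottom flange | 1380.00 | 73.50 | 6.00 | 101430.00 | 8280.00
top flange | 1380.00 | 73.50 | 124.00 | 101430.00 | 171120.00
Σ | 4840.00 |  |  | 219500.00 | 314600.00
X̄ = 219500.00 / 4840.00 = 45.35 in
Ȳ = 314600.00 / 4840.00 = 65.00 in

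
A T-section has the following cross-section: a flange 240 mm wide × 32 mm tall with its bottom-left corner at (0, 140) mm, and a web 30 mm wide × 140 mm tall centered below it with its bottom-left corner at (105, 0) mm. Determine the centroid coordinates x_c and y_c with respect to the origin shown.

x_c = 120.00 mm, y_c = 125.60 mm

web: A = 30 × 140 = 4200.00, centroid at (120.00, 70.00).
flange: A = 240 × 32 = 7680.00, centroid at (120.00, 156.00).
ΣA = 11880.00 mm², ΣAx_c = 1425600.00 mm³, ΣAy_c = 1492080.00 mm³.
x_c = 1425600.00/11880.00 = 120.00 mm; y_c = 1492080.00/11880.00 = 125.60 mm.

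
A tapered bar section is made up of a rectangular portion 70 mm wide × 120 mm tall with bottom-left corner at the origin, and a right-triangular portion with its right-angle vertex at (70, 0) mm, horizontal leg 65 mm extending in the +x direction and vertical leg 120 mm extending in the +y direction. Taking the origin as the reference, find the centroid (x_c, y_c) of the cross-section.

x_c = 52.97 mm, y_c = 53.66 mm

rectangular portion: A = 70 × 120 = 8400.00, centroid at (35.00, 60.00).
triangular portion: A = ½·65·120 = 3900.00, centroid at (91.67, 40.00).
ΣA = 12300.00 mm²
ΣAx_c = (8400.00)(35.00) + (3900.00)(91.67) = 651500.00 mm³
ΣAy_c = (8400.00)(60.00) + (3900.00)(40.00) = 660000.00 mm³
x_c = 651500.00 / 12300.00 = 52.97 mm
y_c = 660000.00 / 12300.00 = 53.66 mm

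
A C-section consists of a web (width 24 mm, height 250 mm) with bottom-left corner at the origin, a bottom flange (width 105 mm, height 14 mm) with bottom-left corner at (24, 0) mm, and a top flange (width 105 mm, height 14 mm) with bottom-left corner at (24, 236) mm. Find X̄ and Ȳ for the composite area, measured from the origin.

X̄ = 33.21 mm, Ȳ = 125.00 mm

web: A = 24 × 250 = 6000.00, centroid at (12.00, 125.00).
bottom flange: A = 105 × 14 = 1470.00, centroid at (76.50, 7.00).
top flange: A = 105 × 14 = 1470.00, centroid at (76.50, 243.00).
ΣA = 8940.00 mm²
ΣAX̄ = (6000.00)(12.00) + (1470.00)(76.50) + (1470.00)(76.50) = 296910.00 mm³
ΣAȲ = (6000.00)(125.00) + (1470.00)(7.00) + (1470.00)(243.00) = 1117500.00 mm³
X̄ = 296910.00 / 8940.00 = 33.21 mm
Ȳ = 1117500.00 / 8940.00 = 125.00 mm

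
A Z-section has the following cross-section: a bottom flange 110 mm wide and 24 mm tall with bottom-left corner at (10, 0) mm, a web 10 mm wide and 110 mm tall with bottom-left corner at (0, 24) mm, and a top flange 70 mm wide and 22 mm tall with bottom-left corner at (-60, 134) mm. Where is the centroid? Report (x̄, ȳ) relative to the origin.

x̄ = 26.25 mm, ȳ = 64.75 mm

bottom flange: A = 110 × 24 = 2640.00, centroid at (65.00, 12.00).
web: A = 10 × 110 = 1100.00, centroid at (5.00, 79.00).
top flange: A = 70 × 22 = 1540.00, centroid at (-25.00, 145.00).
ΣA = 5280.00 mm², ΣAx̄ = 138600.00 mm³, ΣAȳ = 341880.00 mm³.
x̄ = 138600.00/5280.00 = 26.25 mm; ȳ = 341880.00/5280.00 = 64.75 mm.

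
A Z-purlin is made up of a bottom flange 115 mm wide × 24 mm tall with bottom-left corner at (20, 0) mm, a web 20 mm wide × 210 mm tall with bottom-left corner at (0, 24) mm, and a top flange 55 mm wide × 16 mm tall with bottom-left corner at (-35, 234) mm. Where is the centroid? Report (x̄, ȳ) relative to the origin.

x̄ = 31.80 mm, ȳ = 100.49 mm

bottom flange: A = 115 × 24 = 2760.00, centroid at (77.50, 12.00).
web: A = 20 × 210 = 4200.00, centroid at (10.00, 129.00).
top flange: A = 55 × 16 = 880.00, centroid at (-7.50, 242.00).
ΣA = 7840.00 mm²
ΣAx̄ = (2760.00)(77.50) + (4200.00)(10.00) + (880.00)(-7.50) = 249300.00 mm³
ΣAȳ = (2760.00)(12.00) + (4200.00)(129.00) + (880.00)(242.00) = 787880.00 mm³
x̄ = 249300.00 / 7840.00 = 31.80 mm
ȳ = 787880.00 / 7840.00 = 100.49 mm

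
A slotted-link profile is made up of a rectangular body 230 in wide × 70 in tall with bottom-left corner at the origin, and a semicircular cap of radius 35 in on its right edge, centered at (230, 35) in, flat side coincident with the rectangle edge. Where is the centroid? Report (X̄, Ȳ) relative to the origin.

rectangular body: A = 230 × 70 = 16100.00, centroid at (115.00, 35.00).
semicircular end: A = ½π·35² = 1924.23, centroid at (244.85, 35.00).
ΣA = 18024.23 in²
ΣAX̄ = (16100.00)(115.00) + (1924.23)(244.85) = 2322655.20 in³
ΣAȲ = (16100.00)(35.00) + (1924.23)(35.00) = 630847.89 in³
X̄ = 2322655.20 / 18024.23 = 128.86 in
Ȳ = 630847.89 / 18024.23 = 35.00 in

X̄ = 128.86 in, Ȳ = 35.00 in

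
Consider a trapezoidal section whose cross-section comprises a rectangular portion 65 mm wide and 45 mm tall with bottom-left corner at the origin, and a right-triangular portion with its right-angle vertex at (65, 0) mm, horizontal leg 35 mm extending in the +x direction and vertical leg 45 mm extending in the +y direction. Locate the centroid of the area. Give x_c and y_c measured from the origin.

x_c = 41.87 mm, y_c = 20.91 mm

rectangular portion: A = 65 × 45 = 2925.00, centroid at (32.50, 22.50).
triangular portion: A = ½·35·45 = 787.50, centroid at (76.67, 15.00).
ΣA = 3712.50 mm²
ΣAx_c = (2925.00)(32.50) + (787.50)(76.67) = 155437.50 mm³
ΣAy_c = (2925.00)(22.50) + (787.50)(15.00) = 77625.00 mm³
x_c = 155437.50 / 3712.50 = 41.87 mm
y_c = 77625.00 / 3712.50 = 20.91 mm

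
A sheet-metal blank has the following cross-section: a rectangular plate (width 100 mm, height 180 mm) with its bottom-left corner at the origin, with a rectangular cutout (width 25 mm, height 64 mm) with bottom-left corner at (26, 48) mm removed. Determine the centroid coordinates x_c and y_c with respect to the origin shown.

plate: A = 100 × 180 = 18000.00, centroid at (50.00, 90.00).
hole: A = −(25 × 64) = -1600.00, centroid at (38.50, 80.00).
ΣA = 16400.00 mm²
ΣAx_c = (18000.00)(50.00) + (-1600.00)(38.50) = 838400.00 mm³
ΣAy_c = (18000.00)(90.00) + (-1600.00)(80.00) = 1492000.00 mm³
x_c = 838400.00 / 16400.00 = 51.12 mm
y_c = 1492000.00 / 16400.00 = 90.98 mm

x_c = 51.12 mm, y_c = 90.98 mm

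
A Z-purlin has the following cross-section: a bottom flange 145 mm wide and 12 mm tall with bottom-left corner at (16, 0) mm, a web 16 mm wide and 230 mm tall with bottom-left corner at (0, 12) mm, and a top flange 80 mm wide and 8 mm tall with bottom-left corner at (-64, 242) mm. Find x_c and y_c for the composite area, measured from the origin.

bottom flange: A = 145 × 12 = 1740.00, centroid at (88.50, 6.00).
web: A = 16 × 230 = 3680.00, centroid at (8.00, 127.00).
top flange: A = 80 × 8 = 640.00, centroid at (-24.00, 246.00).
ΣA = 6060.00 mm²
ΣAx_c = (1740.00)(88.50) + (3680.00)(8.00) + (640.00)(-24.00) = 168070.00 mm³
ΣAy_c = (1740.00)(6.00) + (3680.00)(127.00) + (640.00)(246.00) = 635240.00 mm³
x_c = 168070.00 / 6060.00 = 27.73 mm
y_c = 635240.00 / 6060.00 = 104.83 mm

x_c = 27.73 mm, y_c = 104.83 mm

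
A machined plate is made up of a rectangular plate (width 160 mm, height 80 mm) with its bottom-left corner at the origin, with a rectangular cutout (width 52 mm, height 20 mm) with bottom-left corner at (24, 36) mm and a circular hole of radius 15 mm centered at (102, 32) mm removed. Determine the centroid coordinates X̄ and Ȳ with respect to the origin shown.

X̄ = 81.42 mm, Ȳ = 39.95 mm

Part | A | x̄ᵢ | ȳᵢ | A·x̄ᵢ | A·ȳᵢ
plate | 12800.00 | 80.00 | 40.00 | 1024000.00 | 512000.00
hole 1 | -1040.00 | 50.00 | 46.00 | -52000.00 | -47840.00
hole 2 | -706.86 | 102.00 | 32.00 | -72099.55 | -22619.47
Σ | 11053.14 |  |  | 899900.45 | 441540.53
X̄ = 899900.45 / 11053.14 = 81.42 mm
Ȳ = 441540.53 / 11053.14 = 39.95 mm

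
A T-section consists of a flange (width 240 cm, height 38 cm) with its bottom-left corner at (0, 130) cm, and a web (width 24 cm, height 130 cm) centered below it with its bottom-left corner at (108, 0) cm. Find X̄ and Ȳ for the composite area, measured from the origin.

X̄ = 120.00 cm, Ȳ = 127.59 cm

Part | A | x̄ᵢ | ȳᵢ | A·x̄ᵢ | A·ȳᵢ
web | 3120.00 | 120.00 | 65.00 | 374400.00 | 202800.00
flange | 9120.00 | 120.00 | 149.00 | 1094400.00 | 1358880.00
Σ | 12240.00 |  |  | 1468800.00 | 1561680.00
X̄ = 1468800.00 / 12240.00 = 120.00 cm
Ȳ = 1561680.00 / 12240.00 = 127.59 cm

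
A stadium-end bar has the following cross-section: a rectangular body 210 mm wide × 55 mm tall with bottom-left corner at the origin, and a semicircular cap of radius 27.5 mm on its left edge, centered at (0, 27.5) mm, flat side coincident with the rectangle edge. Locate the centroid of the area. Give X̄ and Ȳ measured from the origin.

Part | A | x̄ᵢ | ȳᵢ | A·x̄ᵢ | A·ȳᵢ
rectangular body | 11550.00 | 105.00 | 27.50 | 1212750.00 | 317625.00
semicircular end | 1187.91 | -11.67 | 27.50 | -13864.58 | 32667.65
Σ | 12737.91 |  |  | 1198885.42 | 350292.65
X̄ = 1198885.42 / 12737.91 = 94.12 mm
Ȳ = 350292.65 / 12737.91 = 27.50 mm

X̄ = 94.12 mm, Ȳ = 27.50 mm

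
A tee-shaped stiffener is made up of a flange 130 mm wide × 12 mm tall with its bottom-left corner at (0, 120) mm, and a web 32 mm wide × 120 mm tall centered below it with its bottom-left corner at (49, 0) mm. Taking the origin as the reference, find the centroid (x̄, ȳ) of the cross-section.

Part | A | x̄ᵢ | ȳᵢ | A·x̄ᵢ | A·ȳᵢ
web | 3840.00 | 65.00 | 60.00 | 249600.00 | 230400.00
flange | 1560.00 | 65.00 | 126.00 | 101400.00 | 196560.00
Σ | 5400.00 |  |  | 351000.00 | 426960.00
x̄ = 351000.00 / 5400.00 = 65.00 mm
ȳ = 426960.00 / 5400.00 = 79.07 mm

x̄ = 65.00 mm, ȳ = 79.07 mm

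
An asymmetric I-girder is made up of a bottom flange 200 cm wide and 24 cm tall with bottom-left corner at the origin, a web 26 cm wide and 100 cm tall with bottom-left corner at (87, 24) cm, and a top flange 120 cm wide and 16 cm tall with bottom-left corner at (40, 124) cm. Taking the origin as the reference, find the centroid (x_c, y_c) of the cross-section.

x_c = 100.00 cm, y_c = 54.02 cm

Part | A | x̄ᵢ | ȳᵢ | A·x̄ᵢ | A·ȳᵢ
bottom flange | 4800.00 | 100.00 | 12.00 | 480000.00 | 57600.00
web | 2600.00 | 100.00 | 74.00 | 260000.00 | 192400.00
top flange | 1920.00 | 100.00 | 132.00 | 192000.00 | 253440.00
Σ | 9320.00 |  |  | 932000.00 | 503440.00
x_c = 932000.00 / 9320.00 = 100.00 cm
y_c = 503440.00 / 9320.00 = 54.02 cm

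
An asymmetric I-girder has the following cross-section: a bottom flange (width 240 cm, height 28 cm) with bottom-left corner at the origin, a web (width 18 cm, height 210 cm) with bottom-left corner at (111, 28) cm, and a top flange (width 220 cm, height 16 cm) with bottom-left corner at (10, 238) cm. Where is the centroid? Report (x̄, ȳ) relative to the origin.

x̄ = 120.00 cm, ȳ = 104.33 cm

bottom flange: A = 240 × 28 = 6720.00, centroid at (120.00, 14.00).
web: A = 18 × 210 = 3780.00, centroid at (120.00, 133.00).
top flange: A = 220 × 16 = 3520.00, centroid at (120.00, 246.00).
ΣA = 14020.00 cm², ΣAx̄ = 1682400.00 cm³, ΣAȳ = 1462740.00 cm³.
x̄ = 1682400.00/14020.00 = 120.00 cm; ȳ = 1462740.00/14020.00 = 104.33 cm.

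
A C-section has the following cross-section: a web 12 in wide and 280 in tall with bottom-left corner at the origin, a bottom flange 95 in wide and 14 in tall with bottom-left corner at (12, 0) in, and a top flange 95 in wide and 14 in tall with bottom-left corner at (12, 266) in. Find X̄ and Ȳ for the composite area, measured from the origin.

web: A = 12 × 280 = 3360.00, centroid at (6.00, 140.00).
bottom flange: A = 95 × 14 = 1330.00, centroid at (59.50, 7.00).
top flange: A = 95 × 14 = 1330.00, centroid at (59.50, 273.00).
ΣA = 6020.00 in², ΣAX̄ = 178430.00 in³, ΣAȲ = 842800.00 in³.
X̄ = 178430.00/6020.00 = 29.64 in; Ȳ = 842800.00/6020.00 = 140.00 in.

X̄ = 29.64 in, Ȳ = 140.00 in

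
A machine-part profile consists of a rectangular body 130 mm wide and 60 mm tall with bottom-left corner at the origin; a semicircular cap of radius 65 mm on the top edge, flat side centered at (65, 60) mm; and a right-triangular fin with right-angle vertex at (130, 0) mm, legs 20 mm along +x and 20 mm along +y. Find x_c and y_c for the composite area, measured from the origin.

x_c = 65.98 mm, y_c = 55.79 mm

rectangular body: A = 130 × 60 = 7800.00, centroid at (65.00, 30.00).
semicircular top: A = ½π·65² = 6636.61, centroid at (65.00, 87.59).
triangular fin: A = ½·20·20 = 200.00, centroid at (136.67, 6.67).
ΣA = 14636.61 mm², ΣAx_c = 965713.27 mm³, ΣAy_c = 816613.54 mm³.
x_c = 965713.27/14636.61 = 65.98 mm; y_c = 816613.54/14636.61 = 55.79 mm.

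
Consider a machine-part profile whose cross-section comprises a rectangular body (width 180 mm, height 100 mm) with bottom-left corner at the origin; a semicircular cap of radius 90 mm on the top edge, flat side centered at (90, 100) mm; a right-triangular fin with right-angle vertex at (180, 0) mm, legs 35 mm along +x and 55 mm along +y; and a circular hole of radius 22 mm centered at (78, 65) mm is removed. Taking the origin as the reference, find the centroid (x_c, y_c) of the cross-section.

x_c = 93.85 mm, y_c = 85.43 mm

rectangular body: A = 180 × 100 = 18000.00, centroid at (90.00, 50.00).
semicircular top: A = ½π·90² = 12723.45, centroid at (90.00, 138.20).
triangular fin: A = ½·35·55 = 962.50, centroid at (191.67, 18.33).
hole: A = −π·22² = -1520.53, centroid at (78.00, 65.00).
ΣA = 30165.42 mm²
ΣAx_c = (18000.00)(90.00) + (12723.45)(90.00) + (962.50)(191.67) + (-1520.53)(78.00) = 2830988.28 mm³
ΣAy_c = (18000.00)(50.00) + (12723.45)(138.20) + (962.50)(18.33) + (-1520.53)(65.00) = 2577156.35 mm³
x_c = 2830988.28 / 30165.42 = 93.85 mm
y_c = 2577156.35 / 30165.42 = 85.43 mm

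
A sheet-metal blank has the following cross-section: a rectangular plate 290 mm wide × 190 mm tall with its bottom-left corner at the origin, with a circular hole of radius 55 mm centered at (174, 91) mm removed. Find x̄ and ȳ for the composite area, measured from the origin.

x̄ = 138.96 mm, ȳ = 95.83 mm

plate: A = 290 × 190 = 55100.00, centroid at (145.00, 95.00).
hole: A = −π·55² = -9503.32, centroid at (174.00, 91.00).
ΣA = 45596.68 mm²
ΣAx̄ = (55100.00)(145.00) + (-9503.32)(174.00) = 6335922.71 mm³
ΣAȳ = (55100.00)(95.00) + (-9503.32)(91.00) = 4369698.08 mm³
x̄ = 6335922.71 / 45596.68 = 138.96 mm
ȳ = 4369698.08 / 45596.68 = 95.83 mm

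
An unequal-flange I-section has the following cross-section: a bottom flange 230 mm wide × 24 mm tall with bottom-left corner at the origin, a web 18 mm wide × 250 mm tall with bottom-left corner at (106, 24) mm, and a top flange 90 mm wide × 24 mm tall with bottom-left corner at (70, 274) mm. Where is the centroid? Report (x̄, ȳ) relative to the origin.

bottom flange: A = 230 × 24 = 5520.00, centroid at (115.00, 12.00).
web: A = 18 × 250 = 4500.00, centroid at (115.00, 149.00).
top flange: A = 90 × 24 = 2160.00, centroid at (115.00, 286.00).
ΣA = 12180.00 mm², ΣAx̄ = 1400700.00 mm³, ΣAȳ = 1354500.00 mm³.
x̄ = 1400700.00/12180.00 = 115.00 mm; ȳ = 1354500.00/12180.00 = 111.21 mm.

x̄ = 115.00 mm, ȳ = 111.21 mm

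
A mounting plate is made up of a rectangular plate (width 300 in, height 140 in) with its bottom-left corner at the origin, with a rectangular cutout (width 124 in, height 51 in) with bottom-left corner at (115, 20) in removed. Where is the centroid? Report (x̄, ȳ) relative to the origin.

x̄ = 145.21 in, ȳ = 74.34 in

Part | A | x̄ᵢ | ȳᵢ | A·x̄ᵢ | A·ȳᵢ
plate | 42000.00 | 150.00 | 70.00 | 6300000.00 | 2940000.00
hole | -6324.00 | 177.00 | 45.50 | -1119348.00 | -287742.00
Σ | 35676.00 |  |  | 5180652.00 | 2652258.00
x̄ = 5180652.00 / 35676.00 = 145.21 in
ȳ = 2652258.00 / 35676.00 = 74.34 in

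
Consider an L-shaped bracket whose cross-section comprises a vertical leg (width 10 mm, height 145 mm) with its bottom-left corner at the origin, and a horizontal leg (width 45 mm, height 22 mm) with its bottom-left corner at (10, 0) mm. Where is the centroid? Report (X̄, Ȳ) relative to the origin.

X̄ = 16.16 mm, Ȳ = 47.55 mm

vertical leg: A = 10 × 145 = 1450.00, centroid at (5.00, 72.50).
horizontal leg: A = 45 × 22 = 990.00, centroid at (32.50, 11.00).
ΣA = 2440.00 mm², ΣAX̄ = 39425.00 mm³, ΣAȲ = 116015.00 mm³.
X̄ = 39425.00/2440.00 = 16.16 mm; Ȳ = 116015.00/2440.00 = 47.55 mm.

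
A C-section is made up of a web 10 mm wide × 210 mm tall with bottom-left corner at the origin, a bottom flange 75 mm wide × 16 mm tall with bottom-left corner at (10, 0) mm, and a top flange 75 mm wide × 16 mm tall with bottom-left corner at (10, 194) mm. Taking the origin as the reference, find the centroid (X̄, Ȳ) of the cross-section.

X̄ = 27.67 mm, Ȳ = 105.00 mm

web: A = 10 × 210 = 2100.00, centroid at (5.00, 105.00).
bottom flange: A = 75 × 16 = 1200.00, centroid at (47.50, 8.00).
top flange: A = 75 × 16 = 1200.00, centroid at (47.50, 202.00).
ΣA = 4500.00 mm²
ΣAX̄ = (2100.00)(5.00) + (1200.00)(47.50) + (1200.00)(47.50) = 124500.00 mm³
ΣAȲ = (2100.00)(105.00) + (1200.00)(8.00) + (1200.00)(202.00) = 472500.00 mm³
X̄ = 124500.00 / 4500.00 = 27.67 mm
Ȳ = 472500.00 / 4500.00 = 105.00 mm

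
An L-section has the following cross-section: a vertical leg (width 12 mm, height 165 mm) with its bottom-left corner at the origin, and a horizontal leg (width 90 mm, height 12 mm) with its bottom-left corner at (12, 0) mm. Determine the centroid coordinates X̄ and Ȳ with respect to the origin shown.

vertical leg: A = 12 × 165 = 1980.00, centroid at (6.00, 82.50).
horizontal leg: A = 90 × 12 = 1080.00, centroid at (57.00, 6.00).
ΣA = 3060.00 mm², ΣAX̄ = 73440.00 mm³, ΣAȲ = 169830.00 mm³.
X̄ = 73440.00/3060.00 = 24.00 mm; Ȳ = 169830.00/3060.00 = 55.50 mm.

X̄ = 24.00 mm, Ȳ = 55.50 mm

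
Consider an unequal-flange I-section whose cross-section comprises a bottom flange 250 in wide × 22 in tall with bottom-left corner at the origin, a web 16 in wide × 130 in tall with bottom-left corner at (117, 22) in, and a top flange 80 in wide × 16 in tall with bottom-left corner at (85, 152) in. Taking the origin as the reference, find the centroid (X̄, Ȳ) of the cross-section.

X̄ = 125.00 in, Ȳ = 50.37 in

Part | A | x̄ᵢ | ȳᵢ | A·x̄ᵢ | A·ȳᵢ
bottom flange | 5500.00 | 125.00 | 11.00 | 687500.00 | 60500.00
web | 2080.00 | 125.00 | 87.00 | 260000.00 | 180960.00
top flange | 1280.00 | 125.00 | 160.00 | 160000.00 | 204800.00
Σ | 8860.00 |  |  | 1107500.00 | 446260.00
X̄ = 1107500.00 / 8860.00 = 125.00 in
Ȳ = 446260.00 / 8860.00 = 50.37 in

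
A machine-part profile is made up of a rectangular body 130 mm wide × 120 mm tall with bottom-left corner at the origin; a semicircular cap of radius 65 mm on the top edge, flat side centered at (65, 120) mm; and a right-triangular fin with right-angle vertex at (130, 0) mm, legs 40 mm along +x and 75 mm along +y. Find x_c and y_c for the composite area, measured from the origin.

Part | A | x̄ᵢ | ȳᵢ | A·x̄ᵢ | A·ȳᵢ
rectangular body | 15600.00 | 65.00 | 60.00 | 1014000.00 | 936000.00
semicircular top | 6636.61 | 65.00 | 147.59 | 431379.94 | 979477.07
triangular fin | 1500.00 | 143.33 | 25.00 | 215000.00 | 37500.00
Σ | 23736.61 |  |  | 1660379.94 | 1952977.07
x_c = 1660379.94 / 23736.61 = 69.95 mm
y_c = 1952977.07 / 23736.61 = 82.28 mm

x_c = 69.95 mm, y_c = 82.28 mm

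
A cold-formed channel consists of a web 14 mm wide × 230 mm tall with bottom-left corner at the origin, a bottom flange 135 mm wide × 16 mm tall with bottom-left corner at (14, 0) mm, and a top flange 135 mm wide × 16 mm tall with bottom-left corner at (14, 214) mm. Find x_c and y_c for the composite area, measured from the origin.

x_c = 49.68 mm, y_c = 115.00 mm

web: A = 14 × 230 = 3220.00, centroid at (7.00, 115.00).
bottom flange: A = 135 × 16 = 2160.00, centroid at (81.50, 8.00).
top flange: A = 135 × 16 = 2160.00, centroid at (81.50, 222.00).
ΣA = 7540.00 mm²
ΣAx_c = (3220.00)(7.00) + (2160.00)(81.50) + (2160.00)(81.50) = 374620.00 mm³
ΣAy_c = (3220.00)(115.00) + (2160.00)(8.00) + (2160.00)(222.00) = 867100.00 mm³
x_c = 374620.00 / 7540.00 = 49.68 mm
y_c = 867100.00 / 7540.00 = 115.00 mm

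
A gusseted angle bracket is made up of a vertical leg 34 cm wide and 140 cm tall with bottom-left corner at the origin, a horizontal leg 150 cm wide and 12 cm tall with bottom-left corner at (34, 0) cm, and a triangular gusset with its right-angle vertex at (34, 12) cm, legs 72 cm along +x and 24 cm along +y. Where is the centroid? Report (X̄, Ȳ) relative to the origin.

vertical leg: A = 34 × 140 = 4760.00, centroid at (17.00, 70.00).
horizontal leg: A = 150 × 12 = 1800.00, centroid at (109.00, 6.00).
gusset: A = ½·72·24 = 864.00, centroid at (58.00, 20.00).
ΣA = 7424.00 cm², ΣAX̄ = 327232.00 cm³, ΣAȲ = 361280.00 cm³.
X̄ = 327232.00/7424.00 = 44.08 cm; Ȳ = 361280.00/7424.00 = 48.66 cm.

X̄ = 44.08 cm, Ȳ = 48.66 cm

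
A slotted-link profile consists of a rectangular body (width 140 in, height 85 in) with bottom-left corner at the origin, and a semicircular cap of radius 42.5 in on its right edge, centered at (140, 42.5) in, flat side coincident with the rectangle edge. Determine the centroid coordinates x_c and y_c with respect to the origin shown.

Part | A | x̄ᵢ | ȳᵢ | A·x̄ᵢ | A·ȳᵢ
rectangular body | 11900.00 | 70.00 | 42.50 | 833000.00 | 505750.00
semicircular end | 2837.25 | 158.04 | 42.50 | 448392.20 | 120583.16
Σ | 14737.25 |  |  | 1281392.20 | 626333.16
x_c = 1281392.20 / 14737.25 = 86.95 in
y_c = 626333.16 / 14737.25 = 42.50 in

x_c = 86.95 in, y_c = 42.50 in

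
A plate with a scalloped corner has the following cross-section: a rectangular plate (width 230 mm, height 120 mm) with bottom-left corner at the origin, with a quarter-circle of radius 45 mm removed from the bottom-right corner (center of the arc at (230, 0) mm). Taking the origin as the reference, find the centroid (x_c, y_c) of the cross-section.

x_c = 109.14 mm, y_c = 62.50 mm

plate: A = 230 × 120 = 27600.00, centroid at (115.00, 60.00).
removed quarter-circle: A = −¼π·45² = -1590.43, centroid at (210.90, 19.10).
ΣA = 26009.57 mm², ΣAx_c = 2838575.81 mm³, ΣAy_c = 1625625.00 mm³.
x_c = 2838575.81/26009.57 = 109.14 mm; y_c = 1625625.00/26009.57 = 62.50 mm.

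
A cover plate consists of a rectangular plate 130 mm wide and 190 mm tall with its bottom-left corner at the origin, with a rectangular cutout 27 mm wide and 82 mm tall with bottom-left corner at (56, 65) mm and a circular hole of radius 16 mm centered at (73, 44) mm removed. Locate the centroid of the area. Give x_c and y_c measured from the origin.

x_c = 64.24 mm, y_c = 95.77 mm

Part | A | x̄ᵢ | ȳᵢ | A·x̄ᵢ | A·ȳᵢ
plate | 24700.00 | 65.00 | 95.00 | 1605500.00 | 2346500.00
hole 1 | -2214.00 | 69.50 | 106.00 | -153873.00 | -234684.00
hole 2 | -804.25 | 73.00 | 44.00 | -58710.08 | -35386.90
Σ | 21681.75 |  |  | 1392916.92 | 2076429.10
x_c = 1392916.92 / 21681.75 = 64.24 mm
y_c = 2076429.10 / 21681.75 = 95.77 mm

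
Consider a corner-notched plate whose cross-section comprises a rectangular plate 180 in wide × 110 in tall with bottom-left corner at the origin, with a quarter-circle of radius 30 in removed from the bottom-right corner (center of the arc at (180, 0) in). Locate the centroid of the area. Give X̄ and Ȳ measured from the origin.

X̄ = 87.14 in, Ȳ = 56.56 in

plate: A = 180 × 110 = 19800.00, centroid at (90.00, 55.00).
removed quarter-circle: A = −¼π·30² = -706.86, centroid at (167.27, 12.73).
ΣA = 19093.14 in², ΣAX̄ = 1663765.50 in³, ΣAȲ = 1080000.00 in³.
X̄ = 1663765.50/19093.14 = 87.14 in; Ȳ = 1080000.00/19093.14 = 56.56 in.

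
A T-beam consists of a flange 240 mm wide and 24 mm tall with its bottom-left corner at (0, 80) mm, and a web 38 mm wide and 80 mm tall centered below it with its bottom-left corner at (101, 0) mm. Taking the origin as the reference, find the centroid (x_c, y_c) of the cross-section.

x_c = 120.00 mm, y_c = 74.04 mm

web: A = 38 × 80 = 3040.00, centroid at (120.00, 40.00).
flange: A = 240 × 24 = 5760.00, centroid at (120.00, 92.00).
ΣA = 8800.00 mm², ΣAx_c = 1056000.00 mm³, ΣAy_c = 651520.00 mm³.
x_c = 1056000.00/8800.00 = 120.00 mm; y_c = 651520.00/8800.00 = 74.04 mm.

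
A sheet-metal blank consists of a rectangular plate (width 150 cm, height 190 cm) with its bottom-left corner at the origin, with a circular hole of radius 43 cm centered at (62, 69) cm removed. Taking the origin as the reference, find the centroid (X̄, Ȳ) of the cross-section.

Part | A | x̄ᵢ | ȳᵢ | A·x̄ᵢ | A·ȳᵢ
plate | 28500.00 | 75.00 | 95.00 | 2137500.00 | 2707500.00
hole | -5808.80 | 62.00 | 69.00 | -360145.90 | -400807.53
Σ | 22691.20 |  |  | 1777354.10 | 2306692.47
X̄ = 1777354.10 / 22691.20 = 78.33 cm
Ȳ = 2306692.47 / 22691.20 = 101.66 cm

X̄ = 78.33 cm, Ȳ = 101.66 cm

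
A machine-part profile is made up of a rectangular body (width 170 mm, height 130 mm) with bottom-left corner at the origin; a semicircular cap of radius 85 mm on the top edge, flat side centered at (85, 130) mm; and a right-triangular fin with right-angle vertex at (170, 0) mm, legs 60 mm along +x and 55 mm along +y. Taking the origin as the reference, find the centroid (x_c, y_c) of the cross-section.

rectangular body: A = 170 × 130 = 22100.00, centroid at (85.00, 65.00).
semicircular top: A = ½π·85² = 11349.00, centroid at (85.00, 166.08).
triangular fin: A = ½·60·55 = 1650.00, centroid at (190.00, 18.33).
ΣA = 35099.00 mm²
ΣAx_c = (22100.00)(85.00) + (11349.00)(85.00) + (1650.00)(190.00) = 3156665.29 mm³
ΣAy_c = (22100.00)(65.00) + (11349.00)(166.08) + (1650.00)(18.33) = 3351537.12 mm³
x_c = 3156665.29 / 35099.00 = 89.94 mm
y_c = 3351537.12 / 35099.00 = 95.49 mm

x_c = 89.94 mm, y_c = 95.49 mm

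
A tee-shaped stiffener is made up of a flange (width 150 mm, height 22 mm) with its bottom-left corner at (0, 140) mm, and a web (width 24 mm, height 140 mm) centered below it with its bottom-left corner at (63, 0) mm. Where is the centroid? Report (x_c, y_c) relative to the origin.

web: A = 24 × 140 = 3360.00, centroid at (75.00, 70.00).
flange: A = 150 × 22 = 3300.00, centroid at (75.00, 151.00).
ΣA = 6660.00 mm²
ΣAx_c = (3360.00)(75.00) + (3300.00)(75.00) = 499500.00 mm³
ΣAy_c = (3360.00)(70.00) + (3300.00)(151.00) = 733500.00 mm³
x_c = 499500.00 / 6660.00 = 75.00 mm
y_c = 733500.00 / 6660.00 = 110.14 mm

x_c = 75.00 mm, y_c = 110.14 mm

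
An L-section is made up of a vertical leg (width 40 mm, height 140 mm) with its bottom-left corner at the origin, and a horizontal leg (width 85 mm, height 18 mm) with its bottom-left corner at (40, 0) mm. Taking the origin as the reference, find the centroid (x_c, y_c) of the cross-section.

Part | A | x̄ᵢ | ȳᵢ | A·x̄ᵢ | A·ȳᵢ
vertical leg | 5600.00 | 20.00 | 70.00 | 112000.00 | 392000.00
horizontal leg | 1530.00 | 82.50 | 9.00 | 126225.00 | 13770.00
Σ | 7130.00 |  |  | 238225.00 | 405770.00
x_c = 238225.00 / 7130.00 = 33.41 mm
y_c = 405770.00 / 7130.00 = 56.91 mm

x_c = 33.41 mm, y_c = 56.91 mm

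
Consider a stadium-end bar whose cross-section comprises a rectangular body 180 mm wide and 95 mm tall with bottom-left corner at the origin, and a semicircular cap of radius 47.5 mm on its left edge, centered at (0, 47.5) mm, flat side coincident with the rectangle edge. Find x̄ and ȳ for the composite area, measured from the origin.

rectangular body: A = 180 × 95 = 17100.00, centroid at (90.00, 47.50).
semicircular end: A = ½π·47.5² = 3544.11, centroid at (-20.16, 47.50).
ΣA = 20644.11 mm²
ΣAx̄ = (17100.00)(90.00) + (3544.11)(-20.16) = 1467552.08 mm³
ΣAȳ = (17100.00)(47.50) + (3544.11)(47.50) = 980595.19 mm³
x̄ = 1467552.08 / 20644.11 = 71.09 mm
ȳ = 980595.19 / 20644.11 = 47.50 mm

x̄ = 71.09 mm, ȳ = 47.50 mm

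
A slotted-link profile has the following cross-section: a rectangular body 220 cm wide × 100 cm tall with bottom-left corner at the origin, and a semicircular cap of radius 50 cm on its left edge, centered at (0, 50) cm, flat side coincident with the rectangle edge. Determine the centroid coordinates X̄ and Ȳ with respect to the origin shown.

rectangular body: A = 220 × 100 = 22000.00, centroid at (110.00, 50.00).
semicircular end: A = ½π·50² = 3926.99, centroid at (-21.22, 50.00).
ΣA = 25926.99 cm², ΣAX̄ = 2336666.67 cm³, ΣAȲ = 1296349.54 cm³.
X̄ = 2336666.67/25926.99 = 90.12 cm; Ȳ = 1296349.54/25926.99 = 50.00 cm.

X̄ = 90.12 cm, Ȳ = 50.00 cm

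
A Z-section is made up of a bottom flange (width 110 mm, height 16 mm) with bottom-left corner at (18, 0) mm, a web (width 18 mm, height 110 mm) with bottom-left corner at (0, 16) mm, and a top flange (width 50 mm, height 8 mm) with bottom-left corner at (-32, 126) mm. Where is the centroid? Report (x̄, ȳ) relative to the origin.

Part | A | x̄ᵢ | ȳᵢ | A·x̄ᵢ | A·ȳᵢ
bottom flange | 1760.00 | 73.00 | 8.00 | 128480.00 | 14080.00
web | 1980.00 | 9.00 | 71.00 | 17820.00 | 140580.00
top flange | 400.00 | -7.00 | 130.00 | -2800.00 | 52000.00
Σ | 4140.00 |  |  | 143500.00 | 206660.00
x̄ = 143500.00 / 4140.00 = 34.66 mm
ȳ = 206660.00 / 4140.00 = 49.92 mm

x̄ = 34.66 mm, ȳ = 49.92 mm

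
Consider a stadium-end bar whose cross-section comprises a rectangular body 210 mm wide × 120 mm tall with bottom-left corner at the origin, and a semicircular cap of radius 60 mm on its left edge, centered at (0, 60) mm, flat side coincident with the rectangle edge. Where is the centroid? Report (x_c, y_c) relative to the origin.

x_c = 81.09 mm, y_c = 60.00 mm

Part | A | x̄ᵢ | ȳᵢ | A·x̄ᵢ | A·ȳᵢ
rectangular body | 25200.00 | 105.00 | 60.00 | 2646000.00 | 1512000.00
semicircular end | 5654.87 | -25.46 | 60.00 | -144000.00 | 339292.01
Σ | 30854.87 |  |  | 2502000.00 | 1851292.01
x_c = 2502000.00 / 30854.87 = 81.09 mm
y_c = 1851292.01 / 30854.87 = 60.00 mm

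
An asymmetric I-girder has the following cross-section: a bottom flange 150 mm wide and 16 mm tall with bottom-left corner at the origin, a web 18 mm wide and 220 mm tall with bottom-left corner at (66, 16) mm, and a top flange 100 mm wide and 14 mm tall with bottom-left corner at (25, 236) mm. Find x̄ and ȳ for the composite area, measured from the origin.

x̄ = 75.00 mm, ȳ = 110.61 mm

bottom flange: A = 150 × 16 = 2400.00, centroid at (75.00, 8.00).
web: A = 18 × 220 = 3960.00, centroid at (75.00, 126.00).
top flange: A = 100 × 14 = 1400.00, centroid at (75.00, 243.00).
ΣA = 7760.00 mm²
ΣAx̄ = (2400.00)(75.00) + (3960.00)(75.00) + (1400.00)(75.00) = 582000.00 mm³
ΣAȳ = (2400.00)(8.00) + (3960.00)(126.00) + (1400.00)(243.00) = 858360.00 mm³
x̄ = 582000.00 / 7760.00 = 75.00 mm
ȳ = 858360.00 / 7760.00 = 110.61 mm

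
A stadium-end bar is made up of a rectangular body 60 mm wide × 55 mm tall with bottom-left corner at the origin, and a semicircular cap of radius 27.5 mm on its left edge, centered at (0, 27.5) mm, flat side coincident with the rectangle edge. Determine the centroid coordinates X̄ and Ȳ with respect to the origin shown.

rectangular body: A = 60 × 55 = 3300.00, centroid at (30.00, 27.50).
semicircular end: A = ½π·27.5² = 1187.91, centroid at (-11.67, 27.50).
ΣA = 4487.91 mm²
ΣAX̄ = (3300.00)(30.00) + (1187.91)(-11.67) = 85135.42 mm³
ΣAȲ = (3300.00)(27.50) + (1187.91)(27.50) = 123417.65 mm³
X̄ = 85135.42 / 4487.91 = 18.97 mm
Ȳ = 123417.65 / 4487.91 = 27.50 mm

X̄ = 18.97 mm, Ȳ = 27.50 mm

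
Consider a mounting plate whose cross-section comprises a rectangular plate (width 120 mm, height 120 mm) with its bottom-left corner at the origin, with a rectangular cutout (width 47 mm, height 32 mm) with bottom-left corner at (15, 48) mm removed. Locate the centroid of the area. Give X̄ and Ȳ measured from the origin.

plate: A = 120 × 120 = 14400.00, centroid at (60.00, 60.00).
hole: A = −(47 × 32) = -1504.00, centroid at (38.50, 64.00).
ΣA = 12896.00 mm², ΣAX̄ = 806096.00 mm³, ΣAȲ = 767744.00 mm³.
X̄ = 806096.00/12896.00 = 62.51 mm; Ȳ = 767744.00/12896.00 = 59.53 mm.

X̄ = 62.51 mm, Ȳ = 59.53 mm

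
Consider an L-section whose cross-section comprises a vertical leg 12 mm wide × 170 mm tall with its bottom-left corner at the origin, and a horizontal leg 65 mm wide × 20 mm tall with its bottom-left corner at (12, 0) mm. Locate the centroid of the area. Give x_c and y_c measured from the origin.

vertical leg: A = 12 × 170 = 2040.00, centroid at (6.00, 85.00).
horizontal leg: A = 65 × 20 = 1300.00, centroid at (44.50, 10.00).
ΣA = 3340.00 mm²
ΣAx_c = (2040.00)(6.00) + (1300.00)(44.50) = 70090.00 mm³
ΣAy_c = (2040.00)(85.00) + (1300.00)(10.00) = 186400.00 mm³
x_c = 70090.00 / 3340.00 = 20.99 mm
y_c = 186400.00 / 3340.00 = 55.81 mm

x_c = 20.99 mm, y_c = 55.81 mm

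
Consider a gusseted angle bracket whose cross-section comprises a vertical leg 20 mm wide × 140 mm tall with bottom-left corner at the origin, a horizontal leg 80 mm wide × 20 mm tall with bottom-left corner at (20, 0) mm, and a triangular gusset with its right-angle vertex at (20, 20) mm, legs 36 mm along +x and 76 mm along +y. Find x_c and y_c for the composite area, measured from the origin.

x_c = 29.09 mm, y_c = 47.51 mm

vertical leg: A = 20 × 140 = 2800.00, centroid at (10.00, 70.00).
horizontal leg: A = 80 × 20 = 1600.00, centroid at (60.00, 10.00).
gusset: A = ½·36·76 = 1368.00, centroid at (32.00, 45.33).
ΣA = 5768.00 mm², ΣAx_c = 167776.00 mm³, ΣAy_c = 274016.00 mm³.
x_c = 167776.00/5768.00 = 29.09 mm; y_c = 274016.00/5768.00 = 47.51 mm.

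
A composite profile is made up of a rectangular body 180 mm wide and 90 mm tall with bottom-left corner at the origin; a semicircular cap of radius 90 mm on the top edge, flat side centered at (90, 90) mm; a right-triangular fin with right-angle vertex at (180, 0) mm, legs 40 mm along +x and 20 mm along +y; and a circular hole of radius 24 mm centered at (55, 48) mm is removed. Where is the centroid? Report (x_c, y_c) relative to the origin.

rectangular body: A = 180 × 90 = 16200.00, centroid at (90.00, 45.00).
semicircular top: A = ½π·90² = 12723.45, centroid at (90.00, 128.20).
triangular fin: A = ½·40·20 = 400.00, centroid at (193.33, 6.67).
hole: A = −π·24² = -1809.56, centroid at (55.00, 48.00).
ΣA = 27513.89 mm²
ΣAx_c = (16200.00)(90.00) + (12723.45)(90.00) + (400.00)(193.33) + (-1809.56)(55.00) = 2580918.20 mm³
ΣAy_c = (16200.00)(45.00) + (12723.45)(128.20) + (400.00)(6.67) + (-1809.56)(48.00) = 2275918.44 mm³
x_c = 2580918.20 / 27513.89 = 93.80 mm
y_c = 2275918.44 / 27513.89 = 82.72 mm

x_c = 93.80 mm, y_c = 82.72 mm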